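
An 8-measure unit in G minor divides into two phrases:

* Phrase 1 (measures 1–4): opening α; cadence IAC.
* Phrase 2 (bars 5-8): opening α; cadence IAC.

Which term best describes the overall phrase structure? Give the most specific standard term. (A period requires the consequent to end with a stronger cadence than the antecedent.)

repeated phrase

Both phrases have the same opening (α) and the same cadence (imperfect authentic cadence): the second is a restatement, not a consequent, so this is a repeated phrase rather than a period.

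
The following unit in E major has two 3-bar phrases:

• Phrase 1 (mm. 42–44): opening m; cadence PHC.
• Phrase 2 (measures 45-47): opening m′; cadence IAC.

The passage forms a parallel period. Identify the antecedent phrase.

phrase 1

The phrase ending with the weaker cadence (Phrygian half cadence) is the antecedent; the one ending more conclusively (imperfect authentic cadence) is the consequent. The antecedent is phrase 1.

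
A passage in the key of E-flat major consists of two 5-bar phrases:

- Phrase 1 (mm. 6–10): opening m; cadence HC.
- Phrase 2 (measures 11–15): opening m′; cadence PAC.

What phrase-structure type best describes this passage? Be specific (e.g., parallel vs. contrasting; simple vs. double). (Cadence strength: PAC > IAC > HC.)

Phrase 1 ends with a half cadence (weaker) and phrase 2 with a perfect authentic cadence (stronger): antecedent + consequent = a period.
The two phrases open with the same material (m / m′), so the period is parallel.

parallel period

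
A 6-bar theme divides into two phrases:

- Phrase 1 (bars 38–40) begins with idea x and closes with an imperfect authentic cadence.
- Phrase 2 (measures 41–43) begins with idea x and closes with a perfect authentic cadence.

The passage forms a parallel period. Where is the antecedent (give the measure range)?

The antecedent is the phrase ending with the weaker cadence (imperfect authentic cadence, phrase 1) and the consequent the one ending more conclusively (perfect authentic cadence, phrase 2); the antecedent is bars 38–40.

measures 38–40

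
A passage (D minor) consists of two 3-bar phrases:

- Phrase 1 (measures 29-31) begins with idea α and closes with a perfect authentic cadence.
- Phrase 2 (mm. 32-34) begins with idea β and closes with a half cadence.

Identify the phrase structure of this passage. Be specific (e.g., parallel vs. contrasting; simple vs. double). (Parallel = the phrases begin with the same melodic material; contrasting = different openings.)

The second phrase closes with a half cadence, which is not stronger than the first phrase's perfect authentic cadence; without a weak→strong cadential pair there is no antecedent–consequent relationship, so this is a phrase group rather than a period.

phrase group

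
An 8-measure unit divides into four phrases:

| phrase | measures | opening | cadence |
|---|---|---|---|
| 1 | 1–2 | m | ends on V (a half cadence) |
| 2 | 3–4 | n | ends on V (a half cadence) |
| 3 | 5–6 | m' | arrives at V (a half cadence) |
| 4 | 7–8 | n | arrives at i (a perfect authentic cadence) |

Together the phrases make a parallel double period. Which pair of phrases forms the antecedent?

In a double period the first pair of phrases (ending half cadence) is the large antecedent and the second pair (ending perfect authentic cadence) is the large consequent; the antecedent is phrases 1 and 2.

phrases 1 and 2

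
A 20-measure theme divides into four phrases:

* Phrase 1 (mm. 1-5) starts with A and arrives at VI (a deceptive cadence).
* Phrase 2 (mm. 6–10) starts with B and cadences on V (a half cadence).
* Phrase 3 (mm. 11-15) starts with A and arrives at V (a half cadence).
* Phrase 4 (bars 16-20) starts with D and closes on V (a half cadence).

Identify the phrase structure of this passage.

phrase group

Phrase 4 ends with a half cadence, no stronger than phrase 2's half cadence, so the four phrases do not form a double period; nor do phrases 3–4 duplicate 1–2, so it is not a repeated period. With no phrase reaching a conclusive cadence, the passage is a phrase group.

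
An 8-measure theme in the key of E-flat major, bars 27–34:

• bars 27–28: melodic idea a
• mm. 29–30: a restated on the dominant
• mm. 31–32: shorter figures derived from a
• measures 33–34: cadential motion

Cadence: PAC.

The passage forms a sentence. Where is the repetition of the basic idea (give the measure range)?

measures 29–30

The presentation of a sentence is the basic idea (mm. 27-28) plus its repetition (mm. 29-30); the repetition of the basic idea is therefore mm. 29–30.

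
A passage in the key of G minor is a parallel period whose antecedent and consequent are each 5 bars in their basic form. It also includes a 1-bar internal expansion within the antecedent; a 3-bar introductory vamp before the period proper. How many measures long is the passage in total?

14 measures

Basic parallel period: 5 + 5 = 10 bars.
10 (basic form) + 1 (internal expansion) + 3 (introduction) = 14.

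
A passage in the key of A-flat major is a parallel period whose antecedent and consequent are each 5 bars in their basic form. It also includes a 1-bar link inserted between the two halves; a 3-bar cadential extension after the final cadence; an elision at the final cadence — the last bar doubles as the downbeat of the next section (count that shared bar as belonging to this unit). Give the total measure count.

Basic parallel period: 5 + 5 = 10 bars.
10 (basic form) + 1 (link) + 3 (cadential extension) = 14.
The elision shares a bar with the next section but does not change this unit's count.

14 measures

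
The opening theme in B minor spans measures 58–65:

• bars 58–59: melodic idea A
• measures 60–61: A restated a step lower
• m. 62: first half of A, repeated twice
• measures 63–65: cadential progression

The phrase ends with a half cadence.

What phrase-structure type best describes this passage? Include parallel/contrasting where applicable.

sentence

Basic idea (measures 58–59) + its repetition (bars 60-61) form the presentation; fragmentation and cadence (bars 62–65) form the continuation — the 8-bar whole is a sentence.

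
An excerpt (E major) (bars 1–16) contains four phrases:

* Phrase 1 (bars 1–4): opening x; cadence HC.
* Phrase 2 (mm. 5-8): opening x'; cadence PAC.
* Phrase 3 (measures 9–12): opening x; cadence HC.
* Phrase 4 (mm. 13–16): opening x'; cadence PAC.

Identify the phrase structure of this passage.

The cadence pattern HC–PAC–HC–PAC is weak–strong twice, and phrases 3–4 restate phrases 1–2: a period heard twice, not a double period (which would end weakly at phrase 2).

repeated period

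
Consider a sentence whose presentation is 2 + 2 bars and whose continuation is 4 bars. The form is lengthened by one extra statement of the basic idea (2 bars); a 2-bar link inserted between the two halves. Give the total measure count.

Basic sentence: 2 + 2 + 4 = 8 bars.
8 (basic form) + 2 (extra statement) + 2 (link) = 12.

12 measures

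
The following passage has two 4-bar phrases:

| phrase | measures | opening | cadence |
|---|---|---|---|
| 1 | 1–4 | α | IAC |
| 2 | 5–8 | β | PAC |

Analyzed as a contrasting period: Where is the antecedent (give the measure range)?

measures 1–4

The antecedent is the phrase ending with the weaker cadence (imperfect authentic cadence, phrase 1) and the consequent the one ending more conclusively (perfect authentic cadence, phrase 2); the antecedent is mm. 1–4.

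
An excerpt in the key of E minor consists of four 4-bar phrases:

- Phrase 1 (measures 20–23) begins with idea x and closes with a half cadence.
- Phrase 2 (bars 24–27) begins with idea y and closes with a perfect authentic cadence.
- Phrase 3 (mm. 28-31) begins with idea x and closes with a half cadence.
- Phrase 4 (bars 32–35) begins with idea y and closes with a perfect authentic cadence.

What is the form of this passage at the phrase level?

The cadence pattern HC–PAC–HC–PAC is weak–strong twice, and phrases 3–4 restate phrases 1–2: a period heard twice, not a double period (which would end weakly at phrase 2).

repeated period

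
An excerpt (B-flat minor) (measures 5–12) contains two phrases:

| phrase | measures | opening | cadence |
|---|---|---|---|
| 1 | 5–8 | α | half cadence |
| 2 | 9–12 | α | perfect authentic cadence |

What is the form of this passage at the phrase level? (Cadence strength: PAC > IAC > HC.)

Phrase 1 ends with a half cadence (weaker) and phrase 2 with a perfect authentic cadence (stronger): antecedent + consequent = a period.
The two phrases open with the same material (α / α), so the period is parallel.

parallel period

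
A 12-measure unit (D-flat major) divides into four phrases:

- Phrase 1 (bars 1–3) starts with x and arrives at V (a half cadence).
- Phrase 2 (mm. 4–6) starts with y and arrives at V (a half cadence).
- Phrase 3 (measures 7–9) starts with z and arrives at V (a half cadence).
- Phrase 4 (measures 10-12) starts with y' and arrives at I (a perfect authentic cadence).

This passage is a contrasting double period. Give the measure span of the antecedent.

In a double period the four phrases pair into a large antecedent (phrases 1–2, ending half cadence) and a large consequent (phrases 3–4, ending perfect authentic cadence). The antecedent spans mm. 1–6.

measures 1–6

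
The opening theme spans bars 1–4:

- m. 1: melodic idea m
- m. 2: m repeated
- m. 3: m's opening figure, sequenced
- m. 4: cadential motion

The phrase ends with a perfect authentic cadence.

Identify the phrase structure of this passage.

sentence

Basic idea (m. 1) + its repetition (bar 2) form the presentation; fragmentation and cadence (measures 3–4) form the continuation — the 4-bar whole is a sentence.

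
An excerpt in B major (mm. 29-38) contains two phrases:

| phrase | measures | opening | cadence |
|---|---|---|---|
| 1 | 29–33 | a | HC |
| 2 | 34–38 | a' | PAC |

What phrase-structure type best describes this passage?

parallel period

Phrase 1 ends with a half cadence (weaker) and phrase 2 with a perfect authentic cadence (stronger): antecedent + consequent = a period.
The two phrases open with the same material (a / a'), so the period is parallel.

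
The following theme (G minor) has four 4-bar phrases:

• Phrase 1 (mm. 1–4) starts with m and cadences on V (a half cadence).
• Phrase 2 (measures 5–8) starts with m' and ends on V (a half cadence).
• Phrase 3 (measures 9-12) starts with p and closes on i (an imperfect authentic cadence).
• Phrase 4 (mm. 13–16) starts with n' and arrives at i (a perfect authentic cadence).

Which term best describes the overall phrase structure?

Four phrases in two halves: the first half (bars 1-8) ends with a half cadence, the second (measures 9–16) with a perfect authentic cadence — a large antecedent–consequent pair, i.e. a double period.
Phrase 3 begins with different material from phrase 1, making it contrasting.

contrasting double period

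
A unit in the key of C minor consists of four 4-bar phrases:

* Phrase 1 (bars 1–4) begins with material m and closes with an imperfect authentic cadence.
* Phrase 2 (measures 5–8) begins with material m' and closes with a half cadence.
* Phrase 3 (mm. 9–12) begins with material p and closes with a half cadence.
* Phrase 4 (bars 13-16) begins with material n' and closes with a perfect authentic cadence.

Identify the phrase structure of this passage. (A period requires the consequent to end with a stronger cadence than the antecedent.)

contrasting double period

Four phrases in two halves: the first half (measures 1–8) ends with a half cadence, the second (measures 9–16) with a perfect authentic cadence — a large antecedent–consequent pair, i.e. a double period.
Phrase 3 begins with different material from phrase 1, making it contrasting.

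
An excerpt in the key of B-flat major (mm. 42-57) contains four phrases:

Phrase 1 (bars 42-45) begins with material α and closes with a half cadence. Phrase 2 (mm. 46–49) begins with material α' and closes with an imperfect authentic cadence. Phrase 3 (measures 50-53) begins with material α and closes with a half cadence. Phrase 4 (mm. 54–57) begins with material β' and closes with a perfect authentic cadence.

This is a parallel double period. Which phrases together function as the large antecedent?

phrases 1 and 2

In a double period the first pair of phrases (ending imperfect authentic cadence) is the large antecedent and the second pair (ending perfect authentic cadence) is the large consequent; the antecedent is phrases 1 and 2.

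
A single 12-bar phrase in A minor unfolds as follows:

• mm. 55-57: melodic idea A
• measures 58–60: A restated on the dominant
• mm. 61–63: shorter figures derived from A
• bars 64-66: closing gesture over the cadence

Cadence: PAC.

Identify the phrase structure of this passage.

sentence

Basic idea (mm. 55-57) + its repetition (measures 58–60) form the presentation; fragmentation and cadence (mm. 61–66) form the continuation — the 12-bar whole is a sentence.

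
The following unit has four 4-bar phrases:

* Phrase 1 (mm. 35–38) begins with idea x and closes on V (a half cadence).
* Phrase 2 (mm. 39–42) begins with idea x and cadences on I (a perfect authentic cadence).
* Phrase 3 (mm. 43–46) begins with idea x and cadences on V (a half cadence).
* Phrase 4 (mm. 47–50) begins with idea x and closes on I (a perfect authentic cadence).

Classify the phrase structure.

repeated period

The cadence pattern HC–PAC–HC–PAC is weak–strong twice, and phrases 3–4 restate phrases 1–2: a period heard twice, not a double period (which would end weakly at phrase 2).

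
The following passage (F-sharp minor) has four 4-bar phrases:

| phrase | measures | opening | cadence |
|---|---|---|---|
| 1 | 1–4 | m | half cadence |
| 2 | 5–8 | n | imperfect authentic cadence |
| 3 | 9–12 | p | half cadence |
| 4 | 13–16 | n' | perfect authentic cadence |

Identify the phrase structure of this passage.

Four phrases in two halves: the first half (mm. 1-8) ends with an imperfect authentic cadence, the second (mm. 9-16) with a perfect authentic cadence — a large antecedent–consequent pair, i.e. a double period.
Phrase 3 begins with different material from phrase 1, making it contrasting.

contrasting double period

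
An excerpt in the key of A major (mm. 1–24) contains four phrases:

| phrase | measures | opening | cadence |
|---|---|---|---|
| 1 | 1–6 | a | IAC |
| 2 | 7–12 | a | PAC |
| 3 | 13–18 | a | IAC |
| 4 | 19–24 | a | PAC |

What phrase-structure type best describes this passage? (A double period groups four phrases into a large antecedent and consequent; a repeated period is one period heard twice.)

The cadence pattern IAC–PAC–IAC–PAC is weak–strong twice, and phrases 3–4 restate phrases 1–2: a period heard twice, not a double period (which would end weakly at phrase 2).

repeated period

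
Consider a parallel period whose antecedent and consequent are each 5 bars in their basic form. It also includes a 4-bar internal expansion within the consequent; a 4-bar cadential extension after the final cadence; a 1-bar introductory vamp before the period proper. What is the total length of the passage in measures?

Basic parallel period: 5 + 5 = 10 bars.
10 (basic form) + 4 (internal expansion) + 4 (cadential extension) + 1 (introduction) = 19.

19 measures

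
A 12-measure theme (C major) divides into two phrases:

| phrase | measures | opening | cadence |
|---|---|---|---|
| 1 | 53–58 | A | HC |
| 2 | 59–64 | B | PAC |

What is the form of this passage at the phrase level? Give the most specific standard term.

Phrase 1 ends with a half cadence (weaker) and phrase 2 with a perfect authentic cadence (stronger): antecedent + consequent = a period.
The two phrases open with different material (A / B), so the period is contrasting.

contrasting period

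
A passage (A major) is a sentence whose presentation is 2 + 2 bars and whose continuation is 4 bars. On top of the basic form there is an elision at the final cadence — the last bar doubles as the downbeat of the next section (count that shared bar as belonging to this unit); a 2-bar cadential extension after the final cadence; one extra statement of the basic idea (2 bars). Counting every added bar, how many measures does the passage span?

12 measures

Basic sentence: 2 + 2 + 4 = 8 bars.
8 (basic form) + 2 (cadential extension) + 2 (extra statement) = 12.
The elision shares a bar with the next section but does not change this unit's count.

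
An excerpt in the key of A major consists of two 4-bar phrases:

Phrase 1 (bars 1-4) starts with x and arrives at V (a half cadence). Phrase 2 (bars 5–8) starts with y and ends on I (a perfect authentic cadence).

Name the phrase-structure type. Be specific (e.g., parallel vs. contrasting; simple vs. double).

Phrase 1 ends with a half cadence (weaker) and phrase 2 with a perfect authentic cadence (stronger): antecedent + consequent = a period.
The two phrases open with different material (x / y), so the period is contrasting.

contrasting period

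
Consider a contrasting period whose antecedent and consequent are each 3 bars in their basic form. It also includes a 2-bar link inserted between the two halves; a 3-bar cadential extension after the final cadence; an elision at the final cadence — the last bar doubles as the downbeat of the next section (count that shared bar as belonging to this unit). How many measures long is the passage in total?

11 measures

Basic contrasting period: 3 + 3 = 6 bars.
6 (basic form) + 2 (link) + 3 (cadential extension) = 11.
The elision shares a bar with the next section but does not change this unit's count.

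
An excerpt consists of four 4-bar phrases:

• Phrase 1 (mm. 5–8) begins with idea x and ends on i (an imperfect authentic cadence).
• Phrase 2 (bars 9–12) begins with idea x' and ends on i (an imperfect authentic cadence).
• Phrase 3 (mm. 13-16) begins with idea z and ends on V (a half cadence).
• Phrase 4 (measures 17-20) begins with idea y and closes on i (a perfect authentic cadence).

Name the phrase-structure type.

Four phrases in two halves: the first half (mm. 5-12) ends with an imperfect authentic cadence, the second (mm. 13–20) with a perfect authentic cadence — a large antecedent–consequent pair, i.e. a double period.
Phrase 3 begins with different material from phrase 1, making it contrasting.

contrasting double period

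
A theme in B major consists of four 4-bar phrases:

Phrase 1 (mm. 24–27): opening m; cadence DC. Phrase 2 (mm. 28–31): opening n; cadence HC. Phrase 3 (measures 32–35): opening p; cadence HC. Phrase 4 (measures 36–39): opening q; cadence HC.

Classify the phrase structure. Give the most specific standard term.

phrase group

Phrase 4 ends with a half cadence, no stronger than phrase 2's half cadence, so the four phrases do not form a double period; nor do phrases 3–4 duplicate 1–2, so it is not a repeated period. With no phrase reaching a conclusive cadence, the passage is a phrase group.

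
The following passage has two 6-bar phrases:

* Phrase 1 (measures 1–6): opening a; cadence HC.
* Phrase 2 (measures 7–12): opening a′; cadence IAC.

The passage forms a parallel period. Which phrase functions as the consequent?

The phrase ending with the weaker cadence (half cadence) is the antecedent; the one ending more conclusively (imperfect authentic cadence) is the consequent. The consequent is phrase 2.

phrase 2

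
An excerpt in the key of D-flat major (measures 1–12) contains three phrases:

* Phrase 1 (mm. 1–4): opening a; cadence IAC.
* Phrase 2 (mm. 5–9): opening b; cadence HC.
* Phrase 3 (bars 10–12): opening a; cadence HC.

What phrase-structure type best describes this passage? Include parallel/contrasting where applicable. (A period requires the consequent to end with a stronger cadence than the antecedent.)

phrase group

The final phrase closes with a half cadence, which is not stronger than the preceding half cadence; the 3 phrases lack an overall antecedent–consequent design and so form a phrase group.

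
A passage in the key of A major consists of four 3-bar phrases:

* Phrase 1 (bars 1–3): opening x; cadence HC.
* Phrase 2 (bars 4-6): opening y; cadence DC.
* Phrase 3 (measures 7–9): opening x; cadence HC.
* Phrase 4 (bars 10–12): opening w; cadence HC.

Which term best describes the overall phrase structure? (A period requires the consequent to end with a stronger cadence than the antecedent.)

phrase group

Phrase 4 ends with a half cadence, no stronger than phrase 2's deceptive cadence, so the four phrases do not form a double period; nor do phrases 3–4 duplicate 1–2, so it is not a repeated period. With no phrase reaching a conclusive cadence, the passage is a phrase group.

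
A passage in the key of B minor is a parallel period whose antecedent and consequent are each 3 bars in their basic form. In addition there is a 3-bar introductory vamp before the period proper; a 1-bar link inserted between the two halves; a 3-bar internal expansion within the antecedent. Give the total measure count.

13 measures

Basic parallel period: 3 + 3 = 6 bars.
6 (basic form) + 3 (introduction) + 1 (link) + 3 (internal expansion) = 13.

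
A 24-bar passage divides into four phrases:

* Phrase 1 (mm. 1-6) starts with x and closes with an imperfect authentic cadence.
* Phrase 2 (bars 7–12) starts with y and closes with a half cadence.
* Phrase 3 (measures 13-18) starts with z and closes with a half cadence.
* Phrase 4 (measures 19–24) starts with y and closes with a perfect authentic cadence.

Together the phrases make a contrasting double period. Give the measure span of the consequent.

measures 13–24

In a double period the first pair of phrases (ending half cadence) is the large antecedent and the second pair (ending perfect authentic cadence) is the large consequent; the consequent is measures 13–24.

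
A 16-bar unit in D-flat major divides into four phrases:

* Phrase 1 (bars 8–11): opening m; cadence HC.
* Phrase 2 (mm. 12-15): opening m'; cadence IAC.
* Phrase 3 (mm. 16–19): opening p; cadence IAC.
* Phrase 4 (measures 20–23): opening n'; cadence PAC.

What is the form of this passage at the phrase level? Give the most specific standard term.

Four phrases in two halves: the first half (mm. 8-15) ends with an imperfect authentic cadence, the second (mm. 16–23) with a perfect authentic cadence — a large antecedent–consequent pair, i.e. a double period.
Phrase 3 begins with different material from phrase 1, making it contrasting.

contrasting double period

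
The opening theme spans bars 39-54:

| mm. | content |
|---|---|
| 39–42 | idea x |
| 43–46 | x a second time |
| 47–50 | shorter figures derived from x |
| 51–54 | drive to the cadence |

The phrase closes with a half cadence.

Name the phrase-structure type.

Basic idea (mm. 39–42) + its repetition (mm. 43-46) form the presentation; fragmentation and cadence (mm. 47-54) form the continuation — the 16-bar whole is a sentence.

sentence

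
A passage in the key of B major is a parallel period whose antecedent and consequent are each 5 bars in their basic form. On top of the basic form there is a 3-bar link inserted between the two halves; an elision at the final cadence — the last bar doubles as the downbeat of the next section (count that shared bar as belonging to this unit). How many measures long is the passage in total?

13 measures

Basic parallel period: 5 + 5 = 10 bars.
10 (basic form) + 3 (link) = 13.
The elision shares a bar with the next section but does not change this unit's count.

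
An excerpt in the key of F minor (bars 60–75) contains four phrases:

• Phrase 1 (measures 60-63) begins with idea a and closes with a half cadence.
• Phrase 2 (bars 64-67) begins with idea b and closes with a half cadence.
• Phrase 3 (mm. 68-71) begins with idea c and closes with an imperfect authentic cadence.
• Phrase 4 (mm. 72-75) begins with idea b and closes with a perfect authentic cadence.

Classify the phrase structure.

Four phrases in two halves: the first half (mm. 60-67) ends with a half cadence, the second (bars 68-75) with a perfect authentic cadence — a large antecedent–consequent pair, i.e. a double period.
Phrase 3 begins with different material from phrase 1, making it contrasting.

contrasting double period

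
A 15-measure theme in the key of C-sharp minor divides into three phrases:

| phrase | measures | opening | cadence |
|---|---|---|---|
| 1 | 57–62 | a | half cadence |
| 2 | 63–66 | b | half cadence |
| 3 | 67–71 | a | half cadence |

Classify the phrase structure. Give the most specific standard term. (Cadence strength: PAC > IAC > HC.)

phrase group

The final phrase closes with a half cadence, which is not stronger than the preceding half cadence; the 3 phrases lack an overall antecedent–consequent design and so form a phrase group.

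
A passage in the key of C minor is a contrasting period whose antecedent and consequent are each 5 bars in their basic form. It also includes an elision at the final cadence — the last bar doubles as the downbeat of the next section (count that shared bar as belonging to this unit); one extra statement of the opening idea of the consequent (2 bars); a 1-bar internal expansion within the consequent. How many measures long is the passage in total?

13 measures

Basic contrasting period: 5 + 5 = 10 bars.
10 (basic form) + 2 (extra statement) + 1 (internal expansion) = 13.
The elision shares a bar with the next section but does not change this unit's count.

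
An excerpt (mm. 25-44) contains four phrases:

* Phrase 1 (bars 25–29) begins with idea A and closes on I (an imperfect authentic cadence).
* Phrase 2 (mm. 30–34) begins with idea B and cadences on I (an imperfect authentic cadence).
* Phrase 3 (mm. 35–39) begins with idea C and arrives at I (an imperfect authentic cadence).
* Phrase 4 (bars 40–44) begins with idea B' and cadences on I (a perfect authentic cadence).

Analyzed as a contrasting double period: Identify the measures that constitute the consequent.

In a double period the four phrases pair into a large antecedent (phrases 1–2, ending imperfect authentic cadence) and a large consequent (phrases 3–4, ending perfect authentic cadence). The consequent spans bars 35–44.

measures 35–44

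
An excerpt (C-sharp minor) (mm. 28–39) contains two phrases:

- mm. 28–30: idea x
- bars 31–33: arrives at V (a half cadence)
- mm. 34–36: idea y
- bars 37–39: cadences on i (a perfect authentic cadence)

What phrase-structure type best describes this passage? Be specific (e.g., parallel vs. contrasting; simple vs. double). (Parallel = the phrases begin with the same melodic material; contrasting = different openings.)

contrasting period

Phrase 1 ends with a half cadence (weaker) and phrase 2 with a perfect authentic cadence (stronger): antecedent + consequent = a period.
The two phrases open with different material (x / y), so the period is contrasting.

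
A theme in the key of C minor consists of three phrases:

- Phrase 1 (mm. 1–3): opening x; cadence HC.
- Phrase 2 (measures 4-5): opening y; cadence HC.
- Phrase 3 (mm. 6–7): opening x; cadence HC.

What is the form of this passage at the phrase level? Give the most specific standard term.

phrase group

The final phrase closes with a half cadence, which is not stronger than the preceding half cadence; the 3 phrases lack an overall antecedent–consequent design and so form a phrase group.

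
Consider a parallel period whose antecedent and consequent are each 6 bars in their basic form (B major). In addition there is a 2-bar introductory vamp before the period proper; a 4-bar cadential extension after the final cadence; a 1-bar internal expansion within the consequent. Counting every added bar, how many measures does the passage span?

19 measures

Basic parallel period: 6 + 6 = 12 bars.
12 (basic form) + 2 (introduction) + 4 (cadential extension) + 1 (internal expansion) = 19.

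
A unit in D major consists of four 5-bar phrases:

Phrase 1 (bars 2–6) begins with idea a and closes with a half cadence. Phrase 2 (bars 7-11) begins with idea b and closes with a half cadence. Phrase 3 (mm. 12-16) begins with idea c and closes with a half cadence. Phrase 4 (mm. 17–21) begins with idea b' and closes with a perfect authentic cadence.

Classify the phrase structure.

contrasting double period

Four phrases in two halves: the first half (bars 2–11) ends with a half cadence, the second (bars 12–21) with a perfect authentic cadence — a large antecedent–consequent pair, i.e. a double period.
Phrase 3 begins with different material from phrase 1, making it contrasting.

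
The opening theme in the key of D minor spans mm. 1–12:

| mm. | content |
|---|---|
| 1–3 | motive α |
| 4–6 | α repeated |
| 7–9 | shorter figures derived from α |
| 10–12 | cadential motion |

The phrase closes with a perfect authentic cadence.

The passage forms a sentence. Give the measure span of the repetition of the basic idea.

The presentation of a sentence is the basic idea (bars 1–3) plus its repetition (measures 4–6); the repetition of the basic idea is therefore measures 4-6.

measures 4–6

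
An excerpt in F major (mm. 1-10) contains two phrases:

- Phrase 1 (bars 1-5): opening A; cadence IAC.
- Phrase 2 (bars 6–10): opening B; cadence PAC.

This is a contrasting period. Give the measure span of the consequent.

The phrase ending with the weaker cadence (imperfect authentic cadence) is the antecedent; the one ending more conclusively (perfect authentic cadence) is the consequent. The consequent is measures 6–10.

measures 6–10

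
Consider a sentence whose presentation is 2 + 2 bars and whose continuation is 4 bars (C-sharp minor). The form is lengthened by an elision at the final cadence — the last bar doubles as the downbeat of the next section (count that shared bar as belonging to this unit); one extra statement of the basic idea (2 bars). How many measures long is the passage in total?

Basic sentence: 2 + 2 + 4 = 8 bars.
8 (basic form) + 2 (extra statement) = 10.
The elision shares a bar with the next section but does not change this unit's count.

10 measures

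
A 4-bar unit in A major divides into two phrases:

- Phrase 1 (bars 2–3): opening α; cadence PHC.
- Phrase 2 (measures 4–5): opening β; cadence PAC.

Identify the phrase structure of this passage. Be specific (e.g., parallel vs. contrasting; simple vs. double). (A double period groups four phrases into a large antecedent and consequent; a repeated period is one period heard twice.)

contrasting period

Phrase 1 ends with a Phrygian half cadence (weaker) and phrase 2 with a perfect authentic cadence (stronger): antecedent + consequent = a period.
The two phrases open with different material (α / β), so the period is contrasting.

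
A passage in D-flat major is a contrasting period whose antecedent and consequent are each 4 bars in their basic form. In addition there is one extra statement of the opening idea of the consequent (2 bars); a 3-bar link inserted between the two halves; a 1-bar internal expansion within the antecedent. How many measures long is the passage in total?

Basic contrasting period: 4 + 4 = 8 bars.
8 (basic form) + 2 (extra statement) + 3 (link) + 1 (internal expansion) = 14.

14 measures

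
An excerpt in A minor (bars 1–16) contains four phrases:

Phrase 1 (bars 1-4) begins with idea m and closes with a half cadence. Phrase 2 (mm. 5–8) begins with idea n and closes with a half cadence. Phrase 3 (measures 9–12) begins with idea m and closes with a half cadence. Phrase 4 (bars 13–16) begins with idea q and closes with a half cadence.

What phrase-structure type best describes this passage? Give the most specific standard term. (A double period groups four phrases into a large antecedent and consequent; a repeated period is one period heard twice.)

phrase group

Phrase 4 ends with a half cadence, no stronger than phrase 2's half cadence, so the four phrases do not form a double period; nor do phrases 3–4 duplicate 1–2, so it is not a repeated period. With no phrase reaching a conclusive cadence, the passage is a phrase group.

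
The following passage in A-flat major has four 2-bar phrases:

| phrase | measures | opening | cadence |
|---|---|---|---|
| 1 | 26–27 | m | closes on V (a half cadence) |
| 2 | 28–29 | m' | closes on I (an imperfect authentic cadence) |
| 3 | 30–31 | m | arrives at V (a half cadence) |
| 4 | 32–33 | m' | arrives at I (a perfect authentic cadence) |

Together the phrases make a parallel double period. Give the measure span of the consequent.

In a double period the first pair of phrases (ending imperfect authentic cadence) is the large antecedent and the second pair (ending perfect authentic cadence) is the large consequent; the consequent is measures 30–33.

measures 30–33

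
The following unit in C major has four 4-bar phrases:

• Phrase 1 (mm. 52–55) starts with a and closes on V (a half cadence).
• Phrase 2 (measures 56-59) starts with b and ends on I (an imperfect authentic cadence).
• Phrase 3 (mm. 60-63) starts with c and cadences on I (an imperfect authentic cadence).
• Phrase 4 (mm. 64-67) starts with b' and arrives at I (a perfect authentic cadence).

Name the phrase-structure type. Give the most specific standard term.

Four phrases in two halves: the first half (bars 52–59) ends with an imperfect authentic cadence, the second (measures 60-67) with a perfect authentic cadence — a large antecedent–consequent pair, i.e. a double period.
Phrase 3 begins with different material from phrase 1, making it contrasting.

contrasting double period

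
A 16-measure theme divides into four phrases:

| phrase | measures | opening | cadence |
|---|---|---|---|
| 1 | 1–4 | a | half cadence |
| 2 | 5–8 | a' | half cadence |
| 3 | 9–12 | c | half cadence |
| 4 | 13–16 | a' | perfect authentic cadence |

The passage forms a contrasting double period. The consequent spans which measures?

In a double period the four phrases pair into a large antecedent (phrases 1–2, ending half cadence) and a large consequent (phrases 3–4, ending perfect authentic cadence). The consequent spans mm. 9–16.

measures 9–16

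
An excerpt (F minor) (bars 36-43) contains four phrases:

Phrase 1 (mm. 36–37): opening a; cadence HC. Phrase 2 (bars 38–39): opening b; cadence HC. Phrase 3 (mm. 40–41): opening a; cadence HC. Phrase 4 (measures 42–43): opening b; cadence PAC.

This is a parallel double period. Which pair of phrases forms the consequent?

In a double period the first pair of phrases (ending half cadence) is the large antecedent and the second pair (ending perfect authentic cadence) is the large consequent; the consequent is phrases 3 and 4.

phrases 3 and 4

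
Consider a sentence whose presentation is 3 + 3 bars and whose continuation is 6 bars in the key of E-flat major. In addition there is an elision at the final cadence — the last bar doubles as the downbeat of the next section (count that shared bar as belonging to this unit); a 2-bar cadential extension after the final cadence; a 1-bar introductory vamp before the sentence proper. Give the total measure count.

Basic sentence: 3 + 3 + 6 = 12 bars.
12 (basic form) + 2 (cadential extension) + 1 (introduction) = 15.
The elision shares a bar with the next section but does not change this unit's count.

15 measures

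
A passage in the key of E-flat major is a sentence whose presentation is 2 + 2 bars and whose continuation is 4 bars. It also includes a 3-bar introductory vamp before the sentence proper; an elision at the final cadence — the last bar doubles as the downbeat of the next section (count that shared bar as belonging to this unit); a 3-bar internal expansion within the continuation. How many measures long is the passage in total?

Basic sentence: 2 + 2 + 4 = 8 bars.
8 (basic form) + 3 (introduction) + 3 (internal expansion) = 14.
The elision shares a bar with the next section but does not change this unit's count.

14 measures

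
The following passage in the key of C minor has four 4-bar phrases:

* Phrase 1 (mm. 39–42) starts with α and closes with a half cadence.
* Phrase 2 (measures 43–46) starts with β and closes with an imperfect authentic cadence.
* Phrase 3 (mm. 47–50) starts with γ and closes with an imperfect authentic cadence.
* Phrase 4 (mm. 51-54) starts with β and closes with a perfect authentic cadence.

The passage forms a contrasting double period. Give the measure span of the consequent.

measures 47–54

In a double period the first pair of phrases (ending imperfect authentic cadence) is the large antecedent and the second pair (ending perfect authentic cadence) is the large consequent; the consequent is measures 47–54.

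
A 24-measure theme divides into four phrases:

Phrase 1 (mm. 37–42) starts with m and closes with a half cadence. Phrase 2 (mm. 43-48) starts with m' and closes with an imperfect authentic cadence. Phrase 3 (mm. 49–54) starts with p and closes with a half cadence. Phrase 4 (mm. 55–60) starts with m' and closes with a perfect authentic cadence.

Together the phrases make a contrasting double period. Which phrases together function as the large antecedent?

In a double period the first pair of phrases (ending imperfect authentic cadence) is the large antecedent and the second pair (ending perfect authentic cadence) is the large consequent; the antecedent is phrases 1 and 2.

phrases 1 and 2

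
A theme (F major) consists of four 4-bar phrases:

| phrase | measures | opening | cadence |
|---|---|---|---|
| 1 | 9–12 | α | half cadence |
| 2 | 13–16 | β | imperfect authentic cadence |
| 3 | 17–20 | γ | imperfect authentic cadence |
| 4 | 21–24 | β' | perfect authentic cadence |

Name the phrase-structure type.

contrasting double period

Four phrases in two halves: the first half (measures 9–16) ends with an imperfect authentic cadence, the second (mm. 17–24) with a perfect authentic cadence — a large antecedent–consequent pair, i.e. a double period.
Phrase 3 begins with different material from phrase 1, making it contrasting.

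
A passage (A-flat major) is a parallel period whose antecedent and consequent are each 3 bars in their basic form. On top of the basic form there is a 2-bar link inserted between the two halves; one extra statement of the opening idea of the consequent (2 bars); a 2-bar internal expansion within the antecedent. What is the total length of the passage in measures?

Basic parallel period: 3 + 3 = 6 bars.
6 (basic form) + 2 (link) + 2 (extra statement) + 2 (internal expansion) = 12.

12 measures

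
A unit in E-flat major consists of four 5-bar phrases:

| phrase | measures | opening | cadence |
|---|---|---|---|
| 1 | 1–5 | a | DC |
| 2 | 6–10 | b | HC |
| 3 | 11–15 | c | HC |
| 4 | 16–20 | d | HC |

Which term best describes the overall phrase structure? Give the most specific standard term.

Phrase 4 ends with a half cadence, no stronger than phrase 2's half cadence, so the four phrases do not form a double period; nor do phrases 3–4 duplicate 1–2, so it is not a repeated period. With no phrase reaching a conclusive cadence, the passage is a phrase group.

phrase group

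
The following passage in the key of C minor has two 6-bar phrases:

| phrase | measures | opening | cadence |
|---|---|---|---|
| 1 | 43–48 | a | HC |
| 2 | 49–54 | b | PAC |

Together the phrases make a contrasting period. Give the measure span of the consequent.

The phrase ending with the weaker cadence (half cadence) is the antecedent; the one ending more conclusively (perfect authentic cadence) is the consequent. The consequent is measures 49–54.

measures 49–54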